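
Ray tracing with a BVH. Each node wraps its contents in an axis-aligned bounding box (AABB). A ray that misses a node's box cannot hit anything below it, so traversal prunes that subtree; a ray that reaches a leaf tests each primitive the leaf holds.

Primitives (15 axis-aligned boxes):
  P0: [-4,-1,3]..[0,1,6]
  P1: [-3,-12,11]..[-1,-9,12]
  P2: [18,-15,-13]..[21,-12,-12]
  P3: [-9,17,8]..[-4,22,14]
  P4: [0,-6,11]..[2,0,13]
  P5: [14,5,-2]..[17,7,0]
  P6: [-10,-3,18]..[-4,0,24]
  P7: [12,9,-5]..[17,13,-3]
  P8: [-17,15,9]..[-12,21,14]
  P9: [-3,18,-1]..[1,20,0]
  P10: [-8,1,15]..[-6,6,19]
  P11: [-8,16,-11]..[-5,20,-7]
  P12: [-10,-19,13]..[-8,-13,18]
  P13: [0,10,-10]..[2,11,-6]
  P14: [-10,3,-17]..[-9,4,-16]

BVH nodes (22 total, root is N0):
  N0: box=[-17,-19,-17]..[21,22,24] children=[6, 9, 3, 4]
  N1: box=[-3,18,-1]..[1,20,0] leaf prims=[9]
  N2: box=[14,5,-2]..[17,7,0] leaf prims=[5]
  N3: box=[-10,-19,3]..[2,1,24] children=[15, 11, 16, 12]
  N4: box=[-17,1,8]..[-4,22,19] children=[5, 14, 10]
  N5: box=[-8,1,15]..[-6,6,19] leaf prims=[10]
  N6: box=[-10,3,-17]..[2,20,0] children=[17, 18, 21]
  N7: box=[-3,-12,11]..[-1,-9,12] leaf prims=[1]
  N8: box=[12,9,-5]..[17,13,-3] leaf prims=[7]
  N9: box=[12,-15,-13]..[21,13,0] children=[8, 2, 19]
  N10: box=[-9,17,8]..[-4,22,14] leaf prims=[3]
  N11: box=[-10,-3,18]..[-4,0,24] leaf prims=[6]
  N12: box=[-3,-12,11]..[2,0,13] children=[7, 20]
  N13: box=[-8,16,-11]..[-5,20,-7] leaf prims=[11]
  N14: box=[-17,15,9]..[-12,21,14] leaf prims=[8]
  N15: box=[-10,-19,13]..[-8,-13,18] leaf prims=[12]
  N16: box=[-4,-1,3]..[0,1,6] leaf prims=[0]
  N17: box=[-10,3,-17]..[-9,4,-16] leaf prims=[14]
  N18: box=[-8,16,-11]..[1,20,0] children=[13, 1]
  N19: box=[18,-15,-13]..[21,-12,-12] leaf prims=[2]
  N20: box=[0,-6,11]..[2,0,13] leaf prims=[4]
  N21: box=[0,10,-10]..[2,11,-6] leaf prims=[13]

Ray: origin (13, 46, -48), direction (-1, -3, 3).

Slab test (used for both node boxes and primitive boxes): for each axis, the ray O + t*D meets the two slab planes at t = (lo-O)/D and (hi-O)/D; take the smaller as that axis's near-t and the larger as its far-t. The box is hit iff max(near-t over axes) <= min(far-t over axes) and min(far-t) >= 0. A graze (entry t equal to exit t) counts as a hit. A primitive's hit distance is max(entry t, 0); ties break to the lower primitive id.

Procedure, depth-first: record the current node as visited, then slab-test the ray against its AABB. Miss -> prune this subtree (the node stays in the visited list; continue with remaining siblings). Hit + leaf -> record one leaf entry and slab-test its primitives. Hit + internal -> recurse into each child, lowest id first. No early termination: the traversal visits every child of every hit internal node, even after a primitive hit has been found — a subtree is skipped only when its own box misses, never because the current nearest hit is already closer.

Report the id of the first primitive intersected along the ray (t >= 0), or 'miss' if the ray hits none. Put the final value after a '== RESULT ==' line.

Trace the traversal:
N0 x:[-8,30] y:[8,65/3] z:[31/3,24] -> hit [31/3,65/3], descend [3, 4, 6, 9]
  N3 x:[11,23] y:[15,65/3] z:[17,24] -> hit [17,65/3], descend [11, 12, 15, 16]
    N11 x:[17,23] y:[46/3,49/3] z:[22,24] -> miss, prune
    N12 x:[11,16] y:[46/3,58/3] z:[59/3,61/3] -> miss, prune
    N15 x:[21,23] y:[59/3,65/3] z:[61/3,22] -> hit [21,65/3] leaf, test {P12@t=21}
    N16 x:[13,17] y:[15,47/3] z:[17,18] -> miss, prune
  N4 x:[17,30] y:[8,15] z:[56/3,67/3] -> miss, prune
  N6 x:[11,23] y:[26/3,43/3] z:[31/3,16] -> hit [11,43/3], descend [17, 18, 21]
    N17 x:[22,23] y:[14,43/3] z:[31/3,32/3] -> miss, prune
    N18 x:[12,21] y:[26/3,10] z:[37/3,16] -> miss, prune
    N21 x:[11,13] y:[35/3,12] z:[38/3,14] -> miss, prune
  N9 x:[-8,1] y:[11,61/3] z:[35/3,16] -> miss, prune

12 AABB tests over nodes [0, 3, 11, 12, 15, 16, 4, 6, 17, 18, 21, 9]; 1 leaf entered; closest P12.

== RESULT ==
12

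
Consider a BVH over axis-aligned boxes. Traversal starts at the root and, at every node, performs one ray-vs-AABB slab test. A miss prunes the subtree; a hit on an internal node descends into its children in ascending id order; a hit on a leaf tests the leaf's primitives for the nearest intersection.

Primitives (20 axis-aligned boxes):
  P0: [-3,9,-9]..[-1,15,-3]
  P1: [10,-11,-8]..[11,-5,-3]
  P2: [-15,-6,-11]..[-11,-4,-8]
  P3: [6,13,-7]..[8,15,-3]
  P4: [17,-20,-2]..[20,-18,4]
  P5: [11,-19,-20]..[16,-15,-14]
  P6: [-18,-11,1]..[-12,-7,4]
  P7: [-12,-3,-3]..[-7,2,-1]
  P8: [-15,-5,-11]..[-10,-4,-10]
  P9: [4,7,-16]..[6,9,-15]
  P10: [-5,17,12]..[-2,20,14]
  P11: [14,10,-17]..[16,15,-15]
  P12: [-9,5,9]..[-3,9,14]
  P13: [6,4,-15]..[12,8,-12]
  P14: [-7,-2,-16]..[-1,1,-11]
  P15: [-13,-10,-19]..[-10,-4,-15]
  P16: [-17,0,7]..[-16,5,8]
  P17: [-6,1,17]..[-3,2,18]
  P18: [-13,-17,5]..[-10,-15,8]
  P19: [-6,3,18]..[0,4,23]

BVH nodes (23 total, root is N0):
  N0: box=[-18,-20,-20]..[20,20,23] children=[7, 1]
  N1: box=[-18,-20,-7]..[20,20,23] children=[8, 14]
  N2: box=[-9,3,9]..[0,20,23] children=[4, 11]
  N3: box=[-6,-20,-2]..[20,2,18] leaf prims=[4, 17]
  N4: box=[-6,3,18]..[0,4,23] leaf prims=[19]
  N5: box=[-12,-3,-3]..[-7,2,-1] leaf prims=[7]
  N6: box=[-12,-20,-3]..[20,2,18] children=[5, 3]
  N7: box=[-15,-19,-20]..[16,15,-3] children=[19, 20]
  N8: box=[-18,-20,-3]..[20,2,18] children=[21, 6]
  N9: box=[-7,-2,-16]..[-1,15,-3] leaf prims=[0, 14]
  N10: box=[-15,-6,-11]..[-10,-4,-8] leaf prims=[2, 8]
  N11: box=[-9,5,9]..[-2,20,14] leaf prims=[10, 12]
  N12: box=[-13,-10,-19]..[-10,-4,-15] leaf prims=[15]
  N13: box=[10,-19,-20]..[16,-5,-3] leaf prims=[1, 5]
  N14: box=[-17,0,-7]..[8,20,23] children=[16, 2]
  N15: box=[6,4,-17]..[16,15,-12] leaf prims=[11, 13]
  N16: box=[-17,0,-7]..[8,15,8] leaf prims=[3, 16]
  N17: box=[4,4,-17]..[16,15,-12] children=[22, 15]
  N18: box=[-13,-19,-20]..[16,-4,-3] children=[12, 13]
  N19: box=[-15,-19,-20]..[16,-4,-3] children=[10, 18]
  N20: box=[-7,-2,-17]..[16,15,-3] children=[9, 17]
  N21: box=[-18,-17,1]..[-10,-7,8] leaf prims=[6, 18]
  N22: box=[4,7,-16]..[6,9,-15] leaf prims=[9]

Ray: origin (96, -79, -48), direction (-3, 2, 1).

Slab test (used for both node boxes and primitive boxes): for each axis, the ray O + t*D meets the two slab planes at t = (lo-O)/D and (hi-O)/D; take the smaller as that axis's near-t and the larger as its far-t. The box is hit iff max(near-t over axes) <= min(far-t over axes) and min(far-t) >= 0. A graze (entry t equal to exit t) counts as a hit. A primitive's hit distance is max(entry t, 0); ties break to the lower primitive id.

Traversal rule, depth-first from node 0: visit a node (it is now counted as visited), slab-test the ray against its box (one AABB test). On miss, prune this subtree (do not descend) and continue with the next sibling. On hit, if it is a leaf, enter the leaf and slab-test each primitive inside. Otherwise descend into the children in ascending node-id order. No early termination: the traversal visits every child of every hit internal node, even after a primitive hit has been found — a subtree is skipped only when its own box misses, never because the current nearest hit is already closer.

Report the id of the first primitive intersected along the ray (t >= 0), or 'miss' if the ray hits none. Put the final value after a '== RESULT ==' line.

Traverse from the root:
N0 x:[76/3,38] y:[59/2,99/2] z:[28,71] -> hit [59/2,38], descend [1, 7]
  N1 x:[76/3,38] y:[59/2,99/2] z:[41,71] -> miss, prune
  N7 x:[80/3,37] y:[30,47] z:[28,45] -> hit [30,37], descend [19, 20]
    N19 x:[80/3,37] y:[30,75/2] z:[28,45] -> hit [30,37], descend [10, 18]
      N10 x:[106/3,37] y:[73/2,75/2] z:[37,40] -> hit [37,37] leaf, test {P2@t=37, P8@t=37}
      N18 x:[80/3,109/3] y:[30,75/2] z:[28,45] -> hit [30,109/3], descend [12, 13]
        N12 x:[106/3,109/3] y:[69/2,75/2] z:[29,33] -> miss, prune
        N13 x:[80/3,86/3] y:[30,37] z:[28,45] -> miss, prune
    N20 x:[80/3,103/3] y:[77/2,47] z:[31,45] -> miss, prune

9 AABB tests over nodes [0, 1, 7, 19, 10, 18, 12, 13, 20]; 1 leaf entered; closest P2.

== RESULT ==
2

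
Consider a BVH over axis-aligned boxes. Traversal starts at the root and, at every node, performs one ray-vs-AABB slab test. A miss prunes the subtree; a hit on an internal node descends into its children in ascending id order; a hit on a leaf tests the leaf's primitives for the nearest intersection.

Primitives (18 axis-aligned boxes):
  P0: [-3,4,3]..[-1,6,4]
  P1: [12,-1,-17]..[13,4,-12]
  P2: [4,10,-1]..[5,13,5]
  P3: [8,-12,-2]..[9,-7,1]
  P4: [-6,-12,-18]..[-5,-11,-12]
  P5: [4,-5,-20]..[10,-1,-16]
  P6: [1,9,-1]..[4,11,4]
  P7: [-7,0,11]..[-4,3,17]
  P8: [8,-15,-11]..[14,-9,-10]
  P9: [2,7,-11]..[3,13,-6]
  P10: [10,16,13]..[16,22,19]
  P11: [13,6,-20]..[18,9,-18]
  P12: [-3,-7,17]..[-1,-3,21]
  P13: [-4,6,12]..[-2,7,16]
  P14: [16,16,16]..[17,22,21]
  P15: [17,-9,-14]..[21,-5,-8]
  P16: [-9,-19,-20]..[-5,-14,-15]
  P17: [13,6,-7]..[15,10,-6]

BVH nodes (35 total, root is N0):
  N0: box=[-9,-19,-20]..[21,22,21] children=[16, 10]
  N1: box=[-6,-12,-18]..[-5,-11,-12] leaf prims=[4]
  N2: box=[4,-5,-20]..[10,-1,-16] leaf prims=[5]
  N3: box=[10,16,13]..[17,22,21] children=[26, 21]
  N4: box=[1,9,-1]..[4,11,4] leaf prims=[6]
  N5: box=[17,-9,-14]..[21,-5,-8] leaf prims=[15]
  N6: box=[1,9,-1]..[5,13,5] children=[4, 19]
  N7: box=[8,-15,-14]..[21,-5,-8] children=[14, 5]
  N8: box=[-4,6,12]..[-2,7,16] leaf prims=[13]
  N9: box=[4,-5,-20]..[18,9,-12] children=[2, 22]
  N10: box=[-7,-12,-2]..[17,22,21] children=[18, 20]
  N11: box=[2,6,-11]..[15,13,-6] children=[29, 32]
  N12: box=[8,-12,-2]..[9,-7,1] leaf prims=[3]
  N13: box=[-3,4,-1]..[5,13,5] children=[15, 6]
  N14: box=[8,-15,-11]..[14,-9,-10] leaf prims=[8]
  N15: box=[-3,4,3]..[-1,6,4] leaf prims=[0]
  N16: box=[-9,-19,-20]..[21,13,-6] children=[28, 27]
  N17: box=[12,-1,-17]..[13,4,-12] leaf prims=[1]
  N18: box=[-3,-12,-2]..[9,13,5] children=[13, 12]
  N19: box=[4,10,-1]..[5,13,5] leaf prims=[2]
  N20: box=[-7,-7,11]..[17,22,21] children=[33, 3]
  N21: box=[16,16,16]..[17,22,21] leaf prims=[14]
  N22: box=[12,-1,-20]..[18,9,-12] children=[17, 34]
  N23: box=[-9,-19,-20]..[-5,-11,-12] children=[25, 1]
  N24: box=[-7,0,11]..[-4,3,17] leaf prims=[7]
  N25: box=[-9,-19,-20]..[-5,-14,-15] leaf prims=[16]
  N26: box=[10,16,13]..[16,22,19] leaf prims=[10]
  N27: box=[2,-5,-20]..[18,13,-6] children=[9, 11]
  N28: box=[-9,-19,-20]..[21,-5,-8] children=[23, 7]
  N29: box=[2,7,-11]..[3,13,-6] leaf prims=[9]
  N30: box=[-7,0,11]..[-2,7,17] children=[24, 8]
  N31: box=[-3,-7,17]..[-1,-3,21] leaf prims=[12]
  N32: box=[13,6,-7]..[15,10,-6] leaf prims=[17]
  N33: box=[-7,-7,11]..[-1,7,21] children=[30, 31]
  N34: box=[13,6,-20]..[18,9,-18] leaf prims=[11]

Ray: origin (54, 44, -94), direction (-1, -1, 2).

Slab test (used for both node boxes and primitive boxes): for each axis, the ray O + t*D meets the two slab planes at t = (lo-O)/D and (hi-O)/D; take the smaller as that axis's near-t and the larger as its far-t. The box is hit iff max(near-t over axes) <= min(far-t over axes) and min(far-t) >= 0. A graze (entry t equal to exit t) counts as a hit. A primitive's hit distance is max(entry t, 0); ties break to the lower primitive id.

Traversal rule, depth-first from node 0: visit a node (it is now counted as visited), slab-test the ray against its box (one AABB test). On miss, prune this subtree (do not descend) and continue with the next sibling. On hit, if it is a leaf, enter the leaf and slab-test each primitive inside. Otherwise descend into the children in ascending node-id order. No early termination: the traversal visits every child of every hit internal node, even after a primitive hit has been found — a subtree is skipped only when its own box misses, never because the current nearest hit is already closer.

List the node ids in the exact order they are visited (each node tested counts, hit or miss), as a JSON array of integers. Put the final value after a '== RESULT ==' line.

Walk:
N0 x:[33,63] y:[22,63] z:[37,115/2] -> hit [37,115/2], descend [10, 16]
  N10 x:[37,61] y:[22,56] z:[46,115/2] -> hit [46,56], descend [18, 20]
    N18 x:[45,57] y:[31,56] z:[46,99/2] -> hit [46,99/2], descend [12, 13]
      N12 x:[45,46] y:[51,56] z:[46,95/2] -> miss, prune
      N13 x:[49,57] y:[31,40] z:[93/2,99/2] -> miss, prune
    N20 x:[37,61] y:[22,51] z:[105/2,115/2] -> miss, prune
  N16 x:[33,63] y:[31,63] z:[37,44] -> hit [37,44], descend [27, 28]
    N27 x:[36,52] y:[31,49] z:[37,44] -> hit [37,44], descend [9, 11]
      N9 x:[36,50] y:[35,49] z:[37,41] -> hit [37,41], descend [2, 22]
        N2 x:[44,50] y:[45,49] z:[37,39] -> miss, prune
        N22 x:[36,42] y:[35,45] z:[37,41] -> hit [37,41], descend [17, 34]
          N17 x:[41,42] y:[40,45] z:[77/2,41] -> hit [41,41] leaf, test {P1@t=41}
          N34 x:[36,41] y:[35,38] z:[37,38] -> hit [37,38] leaf, test {P11@t=37}
      N11 x:[39,52] y:[31,38] z:[83/2,44] -> miss, prune
    N28 x:[33,63] y:[49,63] z:[37,43] -> miss, prune

Summary -> nodes [0, 10, 18, 12, 13, 20, 16, 27, 9, 2, 22, 17, 34, 11, 28]; box-tests=15; leaf-entries=2; first=P11

== RESULT ==
[0, 10, 18, 12, 13, 20, 16, 27, 9, 2, 22, 17, 34, 11, 28]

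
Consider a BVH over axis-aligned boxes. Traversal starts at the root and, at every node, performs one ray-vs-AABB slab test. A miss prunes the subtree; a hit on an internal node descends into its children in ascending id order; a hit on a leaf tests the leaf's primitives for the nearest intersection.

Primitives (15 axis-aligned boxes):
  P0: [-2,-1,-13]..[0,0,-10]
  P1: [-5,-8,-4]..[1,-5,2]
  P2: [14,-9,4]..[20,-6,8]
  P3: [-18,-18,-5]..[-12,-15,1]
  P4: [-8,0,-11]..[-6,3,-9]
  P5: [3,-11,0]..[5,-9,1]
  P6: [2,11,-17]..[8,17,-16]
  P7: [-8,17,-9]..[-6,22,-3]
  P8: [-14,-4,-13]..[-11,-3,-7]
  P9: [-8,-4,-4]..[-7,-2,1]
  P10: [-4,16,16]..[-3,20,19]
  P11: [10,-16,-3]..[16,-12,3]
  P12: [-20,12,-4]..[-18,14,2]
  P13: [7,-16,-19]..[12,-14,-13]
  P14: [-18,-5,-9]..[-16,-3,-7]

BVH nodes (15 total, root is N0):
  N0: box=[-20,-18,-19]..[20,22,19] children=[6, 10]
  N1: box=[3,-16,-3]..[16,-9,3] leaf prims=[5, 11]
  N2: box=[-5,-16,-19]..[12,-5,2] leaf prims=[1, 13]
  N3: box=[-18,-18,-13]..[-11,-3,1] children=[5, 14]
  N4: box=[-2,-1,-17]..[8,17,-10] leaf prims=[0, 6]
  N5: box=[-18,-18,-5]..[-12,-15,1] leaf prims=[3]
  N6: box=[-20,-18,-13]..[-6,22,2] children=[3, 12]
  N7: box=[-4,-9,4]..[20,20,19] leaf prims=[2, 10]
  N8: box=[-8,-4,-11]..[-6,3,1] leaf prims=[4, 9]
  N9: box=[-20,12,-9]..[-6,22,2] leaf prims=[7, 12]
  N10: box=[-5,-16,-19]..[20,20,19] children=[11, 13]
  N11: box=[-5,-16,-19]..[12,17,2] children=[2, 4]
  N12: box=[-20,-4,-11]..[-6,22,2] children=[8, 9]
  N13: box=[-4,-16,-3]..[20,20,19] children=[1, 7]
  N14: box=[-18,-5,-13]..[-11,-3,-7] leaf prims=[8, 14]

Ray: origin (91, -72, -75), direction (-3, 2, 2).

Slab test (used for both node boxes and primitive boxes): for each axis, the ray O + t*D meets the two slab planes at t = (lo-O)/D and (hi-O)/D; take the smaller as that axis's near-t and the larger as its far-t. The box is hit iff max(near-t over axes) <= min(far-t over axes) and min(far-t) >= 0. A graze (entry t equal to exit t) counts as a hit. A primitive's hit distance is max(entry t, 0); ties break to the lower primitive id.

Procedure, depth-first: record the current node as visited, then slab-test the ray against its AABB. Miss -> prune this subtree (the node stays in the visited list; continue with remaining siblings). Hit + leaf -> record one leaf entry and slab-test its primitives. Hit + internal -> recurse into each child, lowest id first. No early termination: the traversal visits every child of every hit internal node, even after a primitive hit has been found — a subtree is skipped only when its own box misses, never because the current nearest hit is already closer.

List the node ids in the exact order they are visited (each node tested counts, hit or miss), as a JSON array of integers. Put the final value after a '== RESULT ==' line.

Traverse from the root:
N0 x:[71/3,37] y:[27,47] z:[28,47] -> hit [28,37], descend [6, 10]
  N6 x:[97/3,37] y:[27,47] z:[31,77/2] -> hit [97/3,37], descend [3, 12]
    N3 x:[34,109/3] y:[27,69/2] z:[31,38] -> hit [34,69/2], descend [5, 14]
      N5 x:[103/3,109/3] y:[27,57/2] z:[35,38] -> miss, prune
      N14 x:[34,109/3] y:[67/2,69/2] z:[31,34] -> hit [34,34] leaf, test {P8@t=34, P14(miss)}
    N12 x:[97/3,37] y:[34,47] z:[32,77/2] -> hit [34,37], descend [8, 9]
      N8 x:[97/3,33] y:[34,75/2] z:[32,38] -> miss, prune
      N9 x:[97/3,37] y:[42,47] z:[33,77/2] -> miss, prune
  N10 x:[71/3,32] y:[28,46] z:[28,47] -> hit [28,32], descend [11, 13]
    N11 x:[79/3,32] y:[28,89/2] z:[28,77/2] -> hit [28,32], descend [2, 4]
      N2 x:[79/3,32] y:[28,67/2] z:[28,77/2] -> hit [28,32] leaf, test {P1(miss), P13@t=28}
      N4 x:[83/3,31] y:[71/2,89/2] z:[29,65/2] -> miss, prune
    N13 x:[71/3,95/3] y:[28,46] z:[36,47] -> miss, prune

13 AABB tests over nodes [0, 6, 3, 5, 14, 12, 8, 9, 10, 11, 2, 4, 13]; 2 leaves entered; closest P13.

== RESULT ==
[0, 6, 3, 5, 14, 12, 8, 9, 10, 11, 2, 4, 13]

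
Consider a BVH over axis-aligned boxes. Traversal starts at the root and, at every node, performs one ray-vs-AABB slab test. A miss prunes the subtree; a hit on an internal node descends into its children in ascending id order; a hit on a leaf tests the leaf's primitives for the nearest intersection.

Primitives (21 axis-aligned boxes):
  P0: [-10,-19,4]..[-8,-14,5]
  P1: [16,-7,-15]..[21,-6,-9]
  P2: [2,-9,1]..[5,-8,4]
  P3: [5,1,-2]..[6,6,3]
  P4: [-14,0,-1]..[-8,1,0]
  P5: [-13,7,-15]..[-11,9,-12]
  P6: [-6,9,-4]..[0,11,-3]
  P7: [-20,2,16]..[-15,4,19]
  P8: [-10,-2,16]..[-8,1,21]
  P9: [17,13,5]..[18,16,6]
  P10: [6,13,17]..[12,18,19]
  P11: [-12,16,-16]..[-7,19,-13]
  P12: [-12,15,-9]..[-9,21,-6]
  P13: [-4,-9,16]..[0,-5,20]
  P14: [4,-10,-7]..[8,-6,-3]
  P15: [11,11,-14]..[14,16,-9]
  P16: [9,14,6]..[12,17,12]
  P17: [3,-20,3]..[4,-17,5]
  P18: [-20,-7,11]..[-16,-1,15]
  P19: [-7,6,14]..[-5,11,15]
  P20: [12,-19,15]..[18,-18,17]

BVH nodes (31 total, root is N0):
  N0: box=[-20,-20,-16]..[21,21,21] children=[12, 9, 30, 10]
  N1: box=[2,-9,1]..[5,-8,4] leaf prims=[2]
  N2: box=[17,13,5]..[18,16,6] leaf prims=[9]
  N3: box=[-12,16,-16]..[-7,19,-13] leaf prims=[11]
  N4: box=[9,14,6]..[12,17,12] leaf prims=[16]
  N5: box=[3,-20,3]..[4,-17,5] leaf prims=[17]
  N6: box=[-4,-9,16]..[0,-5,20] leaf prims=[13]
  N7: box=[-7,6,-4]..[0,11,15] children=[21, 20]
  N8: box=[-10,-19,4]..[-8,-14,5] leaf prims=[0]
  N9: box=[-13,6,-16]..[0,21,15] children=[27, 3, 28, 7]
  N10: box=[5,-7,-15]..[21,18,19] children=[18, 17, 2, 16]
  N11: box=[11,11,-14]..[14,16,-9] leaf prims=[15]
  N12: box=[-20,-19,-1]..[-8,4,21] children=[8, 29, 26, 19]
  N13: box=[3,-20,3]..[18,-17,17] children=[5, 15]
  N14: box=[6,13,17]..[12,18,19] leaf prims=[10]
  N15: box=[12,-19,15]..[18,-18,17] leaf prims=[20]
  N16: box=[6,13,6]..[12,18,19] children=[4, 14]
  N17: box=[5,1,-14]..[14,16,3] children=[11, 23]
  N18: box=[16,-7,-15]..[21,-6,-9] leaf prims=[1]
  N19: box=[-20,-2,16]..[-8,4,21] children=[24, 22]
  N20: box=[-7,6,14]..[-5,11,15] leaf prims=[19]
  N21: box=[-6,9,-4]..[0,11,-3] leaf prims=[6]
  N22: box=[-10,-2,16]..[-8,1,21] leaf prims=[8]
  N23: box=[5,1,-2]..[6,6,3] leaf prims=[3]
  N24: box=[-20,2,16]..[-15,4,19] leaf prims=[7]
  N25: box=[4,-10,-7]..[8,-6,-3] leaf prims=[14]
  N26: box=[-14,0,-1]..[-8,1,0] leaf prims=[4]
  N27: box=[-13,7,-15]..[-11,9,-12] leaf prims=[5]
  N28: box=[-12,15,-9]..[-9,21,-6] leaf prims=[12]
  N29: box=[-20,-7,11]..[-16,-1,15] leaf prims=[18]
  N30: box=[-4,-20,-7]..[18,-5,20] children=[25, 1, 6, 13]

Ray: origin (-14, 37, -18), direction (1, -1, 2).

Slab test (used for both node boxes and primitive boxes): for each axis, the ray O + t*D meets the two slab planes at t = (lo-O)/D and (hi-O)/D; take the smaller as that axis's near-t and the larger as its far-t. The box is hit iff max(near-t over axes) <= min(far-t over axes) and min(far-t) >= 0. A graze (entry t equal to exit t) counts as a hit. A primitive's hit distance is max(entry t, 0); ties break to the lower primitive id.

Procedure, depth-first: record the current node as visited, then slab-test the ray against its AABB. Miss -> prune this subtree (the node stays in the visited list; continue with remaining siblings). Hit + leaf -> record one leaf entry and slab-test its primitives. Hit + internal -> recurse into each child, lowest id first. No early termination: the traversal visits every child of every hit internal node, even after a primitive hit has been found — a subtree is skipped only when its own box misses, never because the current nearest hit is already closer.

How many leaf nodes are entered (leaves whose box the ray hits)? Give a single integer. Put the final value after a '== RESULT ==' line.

Trace the traversal:
N0 x:[-6,35] y:[16,57] z:[1,39/2] -> hit [16,39/2], descend [9, 10, 12, 30]
  N9 x:[1,14] y:[16,31] z:[1,33/2] -> miss, prune
  N10 x:[19,35] y:[19,44] z:[3/2,37/2] -> miss, prune
  N12 x:[-6,6] y:[33,56] z:[17/2,39/2] -> miss, prune
  N30 x:[10,32] y:[42,57] z:[11/2,19] -> miss, prune

Summary -> nodes [0, 9, 10, 12, 30]; box-tests=5; leaf-entries=0; first=miss

== RESULT ==
0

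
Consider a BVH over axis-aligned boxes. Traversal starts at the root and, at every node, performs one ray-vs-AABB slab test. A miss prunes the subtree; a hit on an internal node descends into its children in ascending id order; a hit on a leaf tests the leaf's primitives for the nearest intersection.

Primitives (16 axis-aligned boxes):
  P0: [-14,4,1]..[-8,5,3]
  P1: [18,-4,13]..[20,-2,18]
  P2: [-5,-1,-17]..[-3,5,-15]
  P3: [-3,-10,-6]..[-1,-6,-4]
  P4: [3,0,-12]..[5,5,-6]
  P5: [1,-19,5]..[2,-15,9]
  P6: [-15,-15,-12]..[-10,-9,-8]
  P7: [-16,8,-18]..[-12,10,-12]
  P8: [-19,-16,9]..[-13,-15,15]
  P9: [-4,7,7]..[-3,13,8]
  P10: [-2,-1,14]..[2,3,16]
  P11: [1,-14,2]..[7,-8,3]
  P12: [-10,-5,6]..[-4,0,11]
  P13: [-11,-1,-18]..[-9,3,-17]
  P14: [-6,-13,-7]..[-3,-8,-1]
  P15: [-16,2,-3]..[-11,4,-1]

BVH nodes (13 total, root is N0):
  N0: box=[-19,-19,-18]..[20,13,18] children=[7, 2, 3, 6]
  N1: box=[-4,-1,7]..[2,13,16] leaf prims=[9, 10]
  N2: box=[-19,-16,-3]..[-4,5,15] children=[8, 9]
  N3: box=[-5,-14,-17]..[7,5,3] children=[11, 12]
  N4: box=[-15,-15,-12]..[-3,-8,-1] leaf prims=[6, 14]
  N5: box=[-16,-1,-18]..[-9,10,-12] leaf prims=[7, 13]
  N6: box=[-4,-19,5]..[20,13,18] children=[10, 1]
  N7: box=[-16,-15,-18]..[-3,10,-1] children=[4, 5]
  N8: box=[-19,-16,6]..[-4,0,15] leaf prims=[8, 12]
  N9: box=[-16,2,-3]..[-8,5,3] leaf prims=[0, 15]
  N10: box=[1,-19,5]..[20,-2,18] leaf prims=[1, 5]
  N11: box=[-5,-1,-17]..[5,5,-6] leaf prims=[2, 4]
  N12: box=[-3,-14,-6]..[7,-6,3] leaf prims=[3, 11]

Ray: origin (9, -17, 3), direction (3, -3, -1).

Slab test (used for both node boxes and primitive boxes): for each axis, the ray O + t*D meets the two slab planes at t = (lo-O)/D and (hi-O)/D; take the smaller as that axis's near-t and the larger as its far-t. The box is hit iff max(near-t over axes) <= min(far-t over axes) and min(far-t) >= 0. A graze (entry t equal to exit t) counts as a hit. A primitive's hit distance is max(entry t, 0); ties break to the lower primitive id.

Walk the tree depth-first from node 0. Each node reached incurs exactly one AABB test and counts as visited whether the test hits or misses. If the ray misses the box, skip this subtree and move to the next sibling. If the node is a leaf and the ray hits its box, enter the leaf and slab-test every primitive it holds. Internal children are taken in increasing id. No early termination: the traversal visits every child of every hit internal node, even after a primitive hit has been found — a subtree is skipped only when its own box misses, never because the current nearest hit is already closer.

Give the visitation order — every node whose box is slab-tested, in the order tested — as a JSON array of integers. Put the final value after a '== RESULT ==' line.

Walk:
N0 x:[-28/3,11/3] y:[-10,2/3] z:[-15,21] -> hit [-28/3,2/3], descend [2, 3, 6, 7]
  N2 x:[-28/3,-13/3] y:[-22/3,-1/3] z:[-12,6] -> miss, prune
  N3 x:[-14/3,-2/3] y:[-22/3,-1] z:[0,20] -> miss, prune
  N6 x:[-13/3,11/3] y:[-10,2/3] z:[-15,-2] -> miss, prune
  N7 x:[-25/3,-4] y:[-9,-2/3] z:[4,21] -> miss, prune

order=[0, 2, 3, 6, 7]  |boxes|=5  |leaves|=0  hit=miss

== RESULT ==
[0, 2, 3, 6, 7]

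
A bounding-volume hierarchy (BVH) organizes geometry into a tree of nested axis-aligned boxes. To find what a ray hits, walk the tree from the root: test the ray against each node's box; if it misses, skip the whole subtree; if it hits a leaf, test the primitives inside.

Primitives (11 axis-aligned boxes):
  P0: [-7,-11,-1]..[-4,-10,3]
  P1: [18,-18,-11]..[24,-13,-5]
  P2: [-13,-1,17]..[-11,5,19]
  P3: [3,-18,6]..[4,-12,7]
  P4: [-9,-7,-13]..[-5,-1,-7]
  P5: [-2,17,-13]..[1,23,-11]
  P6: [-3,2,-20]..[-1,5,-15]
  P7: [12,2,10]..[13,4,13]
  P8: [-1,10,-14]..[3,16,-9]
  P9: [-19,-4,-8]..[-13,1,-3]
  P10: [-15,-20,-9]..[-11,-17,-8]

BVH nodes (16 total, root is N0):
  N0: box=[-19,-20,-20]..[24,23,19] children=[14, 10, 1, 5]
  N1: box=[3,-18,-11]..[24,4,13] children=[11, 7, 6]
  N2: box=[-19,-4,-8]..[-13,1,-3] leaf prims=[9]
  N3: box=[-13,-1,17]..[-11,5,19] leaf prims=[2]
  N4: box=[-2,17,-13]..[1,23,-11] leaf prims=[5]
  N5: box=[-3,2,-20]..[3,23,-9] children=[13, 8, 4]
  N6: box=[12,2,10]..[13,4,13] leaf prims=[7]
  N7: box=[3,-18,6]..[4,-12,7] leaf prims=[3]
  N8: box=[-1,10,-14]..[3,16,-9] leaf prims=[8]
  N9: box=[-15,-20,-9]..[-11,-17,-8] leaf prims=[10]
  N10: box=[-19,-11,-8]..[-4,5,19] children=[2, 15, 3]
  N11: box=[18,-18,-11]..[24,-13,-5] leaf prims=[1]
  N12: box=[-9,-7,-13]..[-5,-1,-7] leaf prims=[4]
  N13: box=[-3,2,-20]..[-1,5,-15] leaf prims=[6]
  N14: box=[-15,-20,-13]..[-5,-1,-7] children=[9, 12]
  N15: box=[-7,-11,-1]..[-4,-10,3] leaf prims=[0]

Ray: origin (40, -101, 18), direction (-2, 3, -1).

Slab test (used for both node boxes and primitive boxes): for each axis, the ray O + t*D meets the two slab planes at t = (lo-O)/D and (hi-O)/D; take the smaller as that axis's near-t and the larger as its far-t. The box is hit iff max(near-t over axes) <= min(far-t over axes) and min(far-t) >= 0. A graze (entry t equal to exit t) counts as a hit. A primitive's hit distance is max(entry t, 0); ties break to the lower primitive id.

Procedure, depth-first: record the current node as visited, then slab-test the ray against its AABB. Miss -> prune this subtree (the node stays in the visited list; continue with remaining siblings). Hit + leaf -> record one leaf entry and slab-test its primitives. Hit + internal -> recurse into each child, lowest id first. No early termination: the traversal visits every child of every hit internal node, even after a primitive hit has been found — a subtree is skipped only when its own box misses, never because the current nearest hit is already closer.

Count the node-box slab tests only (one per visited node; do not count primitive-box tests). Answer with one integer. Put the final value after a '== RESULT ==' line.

Traverse from the root:
N0 x:[8,59/2] y:[27,124/3] z:[-1,38] -> hit [27,59/2], descend [1, 5, 10, 14]
  N1 x:[8,37/2] y:[83/3,35] z:[5,29] -> miss, prune
  N5 x:[37/2,43/2] y:[103/3,124/3] z:[27,38] -> miss, prune
  N10 x:[22,59/2] y:[30,106/3] z:[-1,26] -> miss, prune
  N14 x:[45/2,55/2] y:[27,100/3] z:[25,31] -> hit [27,55/2], descend [9, 12]
    N9 x:[51/2,55/2] y:[27,28] z:[26,27] -> hit [27,27] leaf, test {P10@t=27}
    N12 x:[45/2,49/2] y:[94/3,100/3] z:[25,31] -> miss, prune

Summary -> nodes [0, 1, 5, 10, 14, 9, 12]; box-tests=7; leaf-entries=1; first=P10

== RESULT ==
7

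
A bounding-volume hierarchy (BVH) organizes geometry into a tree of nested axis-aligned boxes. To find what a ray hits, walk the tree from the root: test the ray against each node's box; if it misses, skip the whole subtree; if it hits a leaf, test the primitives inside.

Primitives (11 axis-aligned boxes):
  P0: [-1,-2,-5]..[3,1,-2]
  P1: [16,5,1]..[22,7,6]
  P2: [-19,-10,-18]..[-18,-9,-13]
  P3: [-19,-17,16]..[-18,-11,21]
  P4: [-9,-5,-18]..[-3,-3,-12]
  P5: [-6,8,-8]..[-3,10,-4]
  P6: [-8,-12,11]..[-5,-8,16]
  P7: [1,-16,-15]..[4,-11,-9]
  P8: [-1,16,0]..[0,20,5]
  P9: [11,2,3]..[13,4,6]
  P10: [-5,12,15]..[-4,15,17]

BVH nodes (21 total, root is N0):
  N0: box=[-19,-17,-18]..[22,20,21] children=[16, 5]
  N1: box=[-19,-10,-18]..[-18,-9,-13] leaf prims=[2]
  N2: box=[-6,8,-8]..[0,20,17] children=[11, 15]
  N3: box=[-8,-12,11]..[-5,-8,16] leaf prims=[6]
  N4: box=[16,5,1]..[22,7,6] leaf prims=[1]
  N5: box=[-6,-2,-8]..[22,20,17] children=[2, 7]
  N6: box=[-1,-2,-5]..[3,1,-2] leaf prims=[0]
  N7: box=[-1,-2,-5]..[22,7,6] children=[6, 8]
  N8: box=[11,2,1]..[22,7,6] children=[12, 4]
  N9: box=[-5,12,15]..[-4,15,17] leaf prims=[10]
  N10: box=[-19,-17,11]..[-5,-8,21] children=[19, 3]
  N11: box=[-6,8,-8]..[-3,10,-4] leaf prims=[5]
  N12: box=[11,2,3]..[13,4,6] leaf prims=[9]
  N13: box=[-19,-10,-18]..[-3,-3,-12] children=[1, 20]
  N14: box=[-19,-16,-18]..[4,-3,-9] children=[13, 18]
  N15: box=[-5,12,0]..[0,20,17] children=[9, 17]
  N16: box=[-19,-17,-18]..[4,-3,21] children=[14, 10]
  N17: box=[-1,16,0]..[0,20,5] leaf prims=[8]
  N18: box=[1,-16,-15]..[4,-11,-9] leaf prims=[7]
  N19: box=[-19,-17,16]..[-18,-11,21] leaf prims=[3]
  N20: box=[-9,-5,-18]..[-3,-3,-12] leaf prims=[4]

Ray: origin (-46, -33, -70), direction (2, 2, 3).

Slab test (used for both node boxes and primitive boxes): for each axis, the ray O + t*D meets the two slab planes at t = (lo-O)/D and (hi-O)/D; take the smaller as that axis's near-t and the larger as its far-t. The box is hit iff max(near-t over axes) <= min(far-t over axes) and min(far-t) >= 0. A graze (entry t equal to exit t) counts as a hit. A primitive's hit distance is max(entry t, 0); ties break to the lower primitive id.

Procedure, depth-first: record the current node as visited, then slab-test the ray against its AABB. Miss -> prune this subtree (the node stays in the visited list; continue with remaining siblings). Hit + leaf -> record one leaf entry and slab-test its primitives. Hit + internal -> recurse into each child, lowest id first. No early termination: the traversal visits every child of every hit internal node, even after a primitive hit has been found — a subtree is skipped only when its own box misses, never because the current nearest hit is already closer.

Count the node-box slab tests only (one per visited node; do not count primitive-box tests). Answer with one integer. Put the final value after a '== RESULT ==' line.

Trace the traversal:
N0 x:[27/2,34] y:[8,53/2] z:[52/3,91/3] -> hit [52/3,53/2], descend [5, 16]
  N5 x:[20,34] y:[31/2,53/2] z:[62/3,29] -> hit [62/3,53/2], descend [2, 7]
    N2 x:[20,23] y:[41/2,53/2] z:[62/3,29] -> hit [62/3,23], descend [11, 15]
      N11 x:[20,43/2] y:[41/2,43/2] z:[62/3,22] -> hit [62/3,43/2] leaf, test {P5@t=62/3}
      N15 x:[41/2,23] y:[45/2,53/2] z:[70/3,29] -> miss, prune
    N7 x:[45/2,34] y:[31/2,20] z:[65/3,76/3] -> miss, prune
  N16 x:[27/2,25] y:[8,15] z:[52/3,91/3] -> miss, prune

order=[0, 5, 2, 11, 15, 7, 16]  |boxes|=7  |leaves|=1  hit=P5

== RESULT ==
7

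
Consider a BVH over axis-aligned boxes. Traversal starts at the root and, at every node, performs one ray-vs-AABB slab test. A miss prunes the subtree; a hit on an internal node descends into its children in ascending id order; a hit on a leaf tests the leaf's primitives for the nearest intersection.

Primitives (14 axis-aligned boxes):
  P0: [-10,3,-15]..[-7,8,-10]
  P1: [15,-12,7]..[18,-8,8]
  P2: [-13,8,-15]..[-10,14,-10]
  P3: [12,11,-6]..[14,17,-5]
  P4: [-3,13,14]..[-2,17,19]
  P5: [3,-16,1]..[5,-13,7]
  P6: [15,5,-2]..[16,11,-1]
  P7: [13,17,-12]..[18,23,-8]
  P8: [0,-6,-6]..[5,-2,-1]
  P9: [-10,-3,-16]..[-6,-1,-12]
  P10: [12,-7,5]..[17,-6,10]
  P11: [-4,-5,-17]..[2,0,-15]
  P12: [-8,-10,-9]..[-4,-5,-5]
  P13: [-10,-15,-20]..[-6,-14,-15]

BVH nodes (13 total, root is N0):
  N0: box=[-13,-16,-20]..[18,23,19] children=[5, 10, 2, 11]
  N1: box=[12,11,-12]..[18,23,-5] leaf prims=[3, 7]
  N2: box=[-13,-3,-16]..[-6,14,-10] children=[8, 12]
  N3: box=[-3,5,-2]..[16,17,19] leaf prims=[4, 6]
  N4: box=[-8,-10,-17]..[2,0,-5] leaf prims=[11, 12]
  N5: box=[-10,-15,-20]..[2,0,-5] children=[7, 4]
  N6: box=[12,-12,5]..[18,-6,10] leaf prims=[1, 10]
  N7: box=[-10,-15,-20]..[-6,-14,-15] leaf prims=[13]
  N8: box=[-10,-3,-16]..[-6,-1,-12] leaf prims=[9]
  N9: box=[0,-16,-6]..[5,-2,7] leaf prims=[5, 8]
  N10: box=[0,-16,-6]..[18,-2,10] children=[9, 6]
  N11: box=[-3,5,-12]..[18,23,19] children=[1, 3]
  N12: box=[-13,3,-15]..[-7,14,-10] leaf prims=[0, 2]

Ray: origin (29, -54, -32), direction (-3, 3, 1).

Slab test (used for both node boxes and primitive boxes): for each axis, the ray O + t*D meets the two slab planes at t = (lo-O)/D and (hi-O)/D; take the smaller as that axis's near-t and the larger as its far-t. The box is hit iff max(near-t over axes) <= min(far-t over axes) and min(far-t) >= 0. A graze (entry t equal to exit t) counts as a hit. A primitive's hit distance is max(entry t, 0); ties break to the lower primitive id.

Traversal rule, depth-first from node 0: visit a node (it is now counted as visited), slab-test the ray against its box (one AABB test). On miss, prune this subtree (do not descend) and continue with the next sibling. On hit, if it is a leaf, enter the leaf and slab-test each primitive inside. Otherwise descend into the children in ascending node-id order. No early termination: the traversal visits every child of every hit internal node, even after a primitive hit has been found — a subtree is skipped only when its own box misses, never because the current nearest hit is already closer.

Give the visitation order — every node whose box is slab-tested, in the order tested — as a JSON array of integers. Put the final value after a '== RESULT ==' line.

Trace the traversal:
N0 x:[11/3,14] y:[38/3,77/3] z:[12,51] -> hit [38/3,14], descend [2, 5, 10, 11]
  N2 x:[35/3,14] y:[17,68/3] z:[16,22] -> miss, prune
  N5 x:[9,13] y:[13,18] z:[12,27] -> hit [13,13], descend [4, 7]
    N4 x:[9,37/3] y:[44/3,18] z:[15,27] -> miss, prune
    N7 x:[35/3,13] y:[13,40/3] z:[12,17] -> hit [13,13] leaf, test {P13@t=13}
  N10 x:[11/3,29/3] y:[38/3,52/3] z:[26,42] -> miss, prune
  N11 x:[11/3,32/3] y:[59/3,77/3] z:[20,51] -> miss, prune

Summary -> nodes [0, 2, 5, 4, 7, 10, 11]; box-tests=7; leaf-entries=1; first=P13

== RESULT ==
[0, 2, 5, 4, 7, 10, 11]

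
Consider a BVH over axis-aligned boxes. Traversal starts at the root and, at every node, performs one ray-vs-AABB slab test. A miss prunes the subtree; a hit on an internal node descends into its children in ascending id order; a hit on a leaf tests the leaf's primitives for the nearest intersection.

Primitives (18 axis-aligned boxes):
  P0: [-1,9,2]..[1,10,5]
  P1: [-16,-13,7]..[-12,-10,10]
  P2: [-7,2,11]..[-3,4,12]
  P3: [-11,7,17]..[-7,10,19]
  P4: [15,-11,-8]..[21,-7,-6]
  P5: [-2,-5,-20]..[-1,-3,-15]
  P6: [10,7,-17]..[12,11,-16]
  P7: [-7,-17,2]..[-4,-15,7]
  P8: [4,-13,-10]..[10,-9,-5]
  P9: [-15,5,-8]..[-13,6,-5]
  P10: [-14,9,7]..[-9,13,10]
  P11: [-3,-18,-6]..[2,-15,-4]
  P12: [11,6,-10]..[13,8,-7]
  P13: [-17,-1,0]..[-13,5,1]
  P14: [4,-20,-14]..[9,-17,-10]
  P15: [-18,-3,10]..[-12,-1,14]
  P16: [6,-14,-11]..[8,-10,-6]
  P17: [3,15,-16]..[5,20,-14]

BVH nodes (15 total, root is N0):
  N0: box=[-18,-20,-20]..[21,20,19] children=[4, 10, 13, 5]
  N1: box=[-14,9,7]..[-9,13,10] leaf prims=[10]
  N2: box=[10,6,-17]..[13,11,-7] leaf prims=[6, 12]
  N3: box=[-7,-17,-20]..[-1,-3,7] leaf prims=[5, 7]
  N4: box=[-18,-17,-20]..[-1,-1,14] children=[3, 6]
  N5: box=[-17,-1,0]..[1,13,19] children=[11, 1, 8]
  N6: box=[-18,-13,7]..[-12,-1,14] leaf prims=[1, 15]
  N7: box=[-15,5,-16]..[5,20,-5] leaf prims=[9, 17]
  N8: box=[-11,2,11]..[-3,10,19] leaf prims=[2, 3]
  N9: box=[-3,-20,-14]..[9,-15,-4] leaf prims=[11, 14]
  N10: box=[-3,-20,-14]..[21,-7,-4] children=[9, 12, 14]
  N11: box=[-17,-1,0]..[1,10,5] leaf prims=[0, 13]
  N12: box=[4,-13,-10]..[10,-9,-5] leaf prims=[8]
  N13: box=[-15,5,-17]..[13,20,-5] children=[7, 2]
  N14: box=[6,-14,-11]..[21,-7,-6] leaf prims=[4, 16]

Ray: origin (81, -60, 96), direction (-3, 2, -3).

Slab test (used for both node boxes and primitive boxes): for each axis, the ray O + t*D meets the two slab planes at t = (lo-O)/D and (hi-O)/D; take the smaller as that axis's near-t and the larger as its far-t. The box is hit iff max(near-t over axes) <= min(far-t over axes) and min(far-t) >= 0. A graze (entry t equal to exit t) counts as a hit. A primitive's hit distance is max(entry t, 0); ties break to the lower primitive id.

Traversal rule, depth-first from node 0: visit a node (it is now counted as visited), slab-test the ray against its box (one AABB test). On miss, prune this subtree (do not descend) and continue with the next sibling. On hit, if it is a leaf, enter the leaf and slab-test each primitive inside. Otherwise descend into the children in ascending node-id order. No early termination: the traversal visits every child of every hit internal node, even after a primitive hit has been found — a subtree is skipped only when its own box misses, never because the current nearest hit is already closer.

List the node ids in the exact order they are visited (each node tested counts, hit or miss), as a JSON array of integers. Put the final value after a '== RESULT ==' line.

Walk:
N0 x:[20,33] y:[20,40] z:[77/3,116/3] -> hit [77/3,33], descend [4, 5, 10, 13]
  N4 x:[82/3,33] y:[43/2,59/2] z:[82/3,116/3] -> hit [82/3,59/2], descend [3, 6]
    N3 x:[82/3,88/3] y:[43/2,57/2] z:[89/3,116/3] -> miss, prune
    N6 x:[31,33] y:[47/2,59/2] z:[82/3,89/3] -> miss, prune
  N5 x:[80/3,98/3] y:[59/2,73/2] z:[77/3,32] -> hit [59/2,32], descend [1, 8, 11]
    N1 x:[30,95/3] y:[69/2,73/2] z:[86/3,89/3] -> miss, prune
    N8 x:[28,92/3] y:[31,35] z:[77/3,85/3] -> miss, prune
    N11 x:[80/3,98/3] y:[59/2,35] z:[91/3,32] -> hit [91/3,32] leaf, test {P0(miss), P13@t=95/3}
  N10 x:[20,28] y:[20,53/2] z:[100/3,110/3] -> miss, prune
  N13 x:[68/3,32] y:[65/2,40] z:[101/3,113/3] -> miss, prune

order=[0, 4, 3, 6, 5, 1, 8, 11, 10, 13]  |boxes|=10  |leaves|=1  hit=P13

== RESULT ==
[0, 4, 3, 6, 5, 1, 8, 11, 10, 13]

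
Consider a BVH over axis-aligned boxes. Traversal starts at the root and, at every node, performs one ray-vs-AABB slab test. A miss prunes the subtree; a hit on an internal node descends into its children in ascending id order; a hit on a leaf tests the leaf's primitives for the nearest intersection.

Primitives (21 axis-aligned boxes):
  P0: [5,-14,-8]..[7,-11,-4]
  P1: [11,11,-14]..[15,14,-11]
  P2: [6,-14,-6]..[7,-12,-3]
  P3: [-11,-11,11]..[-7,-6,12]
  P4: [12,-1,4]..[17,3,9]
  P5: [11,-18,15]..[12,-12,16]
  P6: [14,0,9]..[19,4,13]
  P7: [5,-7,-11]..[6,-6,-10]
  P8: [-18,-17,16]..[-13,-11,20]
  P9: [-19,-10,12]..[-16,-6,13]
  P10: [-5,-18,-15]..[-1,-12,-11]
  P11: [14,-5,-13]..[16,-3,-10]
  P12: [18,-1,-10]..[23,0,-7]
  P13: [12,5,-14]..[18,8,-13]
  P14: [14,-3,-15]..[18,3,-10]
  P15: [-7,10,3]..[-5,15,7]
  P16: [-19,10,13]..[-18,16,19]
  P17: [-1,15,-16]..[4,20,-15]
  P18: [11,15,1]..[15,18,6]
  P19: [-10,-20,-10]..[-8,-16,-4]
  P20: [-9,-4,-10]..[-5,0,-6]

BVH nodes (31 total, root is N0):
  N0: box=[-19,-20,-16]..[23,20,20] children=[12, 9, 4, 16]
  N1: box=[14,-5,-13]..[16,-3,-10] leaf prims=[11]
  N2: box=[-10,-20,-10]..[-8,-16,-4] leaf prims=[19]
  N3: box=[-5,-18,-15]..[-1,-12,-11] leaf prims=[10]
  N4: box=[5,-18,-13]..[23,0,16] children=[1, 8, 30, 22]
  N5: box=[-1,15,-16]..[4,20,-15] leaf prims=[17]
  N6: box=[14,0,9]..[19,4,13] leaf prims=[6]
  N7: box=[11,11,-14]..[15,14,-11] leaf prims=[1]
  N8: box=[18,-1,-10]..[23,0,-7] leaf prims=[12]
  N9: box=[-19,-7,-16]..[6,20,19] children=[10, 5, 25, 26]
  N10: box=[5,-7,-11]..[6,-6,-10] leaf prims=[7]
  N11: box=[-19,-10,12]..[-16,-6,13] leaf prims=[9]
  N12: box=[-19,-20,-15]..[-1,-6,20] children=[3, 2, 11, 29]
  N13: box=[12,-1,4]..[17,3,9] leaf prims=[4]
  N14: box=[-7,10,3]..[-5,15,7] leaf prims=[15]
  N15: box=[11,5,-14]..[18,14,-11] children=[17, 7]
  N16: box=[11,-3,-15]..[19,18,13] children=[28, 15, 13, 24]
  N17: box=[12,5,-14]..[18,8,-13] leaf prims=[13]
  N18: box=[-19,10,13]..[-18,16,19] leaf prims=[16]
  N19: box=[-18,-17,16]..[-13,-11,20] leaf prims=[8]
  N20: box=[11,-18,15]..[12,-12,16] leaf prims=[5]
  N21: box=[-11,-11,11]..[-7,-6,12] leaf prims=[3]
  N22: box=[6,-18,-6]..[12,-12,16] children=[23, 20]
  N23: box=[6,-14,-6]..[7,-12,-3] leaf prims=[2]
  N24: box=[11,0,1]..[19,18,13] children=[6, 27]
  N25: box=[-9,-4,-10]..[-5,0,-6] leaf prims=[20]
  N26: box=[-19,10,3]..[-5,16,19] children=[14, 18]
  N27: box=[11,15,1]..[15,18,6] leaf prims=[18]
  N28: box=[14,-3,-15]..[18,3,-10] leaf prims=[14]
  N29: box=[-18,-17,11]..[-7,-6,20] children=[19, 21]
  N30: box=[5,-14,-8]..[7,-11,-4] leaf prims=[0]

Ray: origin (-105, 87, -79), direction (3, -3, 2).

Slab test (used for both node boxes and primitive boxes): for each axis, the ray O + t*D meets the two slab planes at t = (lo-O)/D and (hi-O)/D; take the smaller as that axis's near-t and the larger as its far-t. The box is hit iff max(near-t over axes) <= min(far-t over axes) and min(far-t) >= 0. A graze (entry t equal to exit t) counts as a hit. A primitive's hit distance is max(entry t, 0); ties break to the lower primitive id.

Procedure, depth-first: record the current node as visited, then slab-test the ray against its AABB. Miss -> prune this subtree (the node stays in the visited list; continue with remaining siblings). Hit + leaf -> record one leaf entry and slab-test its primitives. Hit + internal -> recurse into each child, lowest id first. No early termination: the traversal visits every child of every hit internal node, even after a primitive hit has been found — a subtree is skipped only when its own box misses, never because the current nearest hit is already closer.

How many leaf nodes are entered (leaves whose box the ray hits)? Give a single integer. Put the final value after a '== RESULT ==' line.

Walk:
N0 x:[86/3,128/3] y:[67/3,107/3] z:[63/2,99/2] -> hit [63/2,107/3], descend [4, 9, 12, 16]
  N4 x:[110/3,128/3] y:[29,35] z:[33,95/2] -> miss, prune
  N9 x:[86/3,37] y:[67/3,94/3] z:[63/2,49] -> miss, prune
  N12 x:[86/3,104/3] y:[31,107/3] z:[32,99/2] -> hit [32,104/3], descend [2, 3, 11, 29]
    N2 x:[95/3,97/3] y:[103/3,107/3] z:[69/2,75/2] -> miss, prune
    N3 x:[100/3,104/3] y:[33,35] z:[32,34] -> hit [100/3,34] leaf, test {P10@t=100/3}
    N11 x:[86/3,89/3] y:[31,97/3] z:[91/2,46] -> miss, prune
    N29 x:[29,98/3] y:[31,104/3] z:[45,99/2] -> miss, prune
  N16 x:[116/3,124/3] y:[23,30] z:[32,46] -> miss, prune

9 AABB tests over nodes [0, 4, 9, 12, 2, 3, 11, 29, 16]; 1 leaf entered; closest P10.

== RESULT ==
1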